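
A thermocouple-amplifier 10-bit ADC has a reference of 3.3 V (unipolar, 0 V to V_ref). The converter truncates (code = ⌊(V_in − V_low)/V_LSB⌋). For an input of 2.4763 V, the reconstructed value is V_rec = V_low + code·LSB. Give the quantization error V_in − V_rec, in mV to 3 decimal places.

1.300 mV

One LSB is 3.3 V / 1024 = 3.223 mV.
(2.4763 − 0)/0.00322266 = 768.4034; ⌊·⌋ gives code 768.
Code 768 maps back to 0 + 768×0.00322266 V = 2.475 V.
V_in − V_rec = 0.0013 V = 1.300 mV.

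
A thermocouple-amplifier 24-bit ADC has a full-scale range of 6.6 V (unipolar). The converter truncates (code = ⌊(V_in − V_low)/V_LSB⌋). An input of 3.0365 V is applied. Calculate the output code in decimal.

code 7718790

With 16777216 levels over 6.6 V, one step is 0.39 µV.
Input sits at 7718790.361 steps above V_low.
So the output code is 7718790.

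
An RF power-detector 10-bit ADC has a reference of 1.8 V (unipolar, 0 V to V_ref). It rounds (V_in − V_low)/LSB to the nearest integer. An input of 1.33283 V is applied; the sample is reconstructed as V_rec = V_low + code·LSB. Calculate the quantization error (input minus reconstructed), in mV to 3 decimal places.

0.408 mV

LSB = 1.8/2^10 = 1.758 mV.
Scaled input = 758.2322 LSBs, so code = 758.
Code 758 maps back to 0 + 758×0.00175781 V = 1.3324219 V.
Difference: 0.000408125 V → 0.408 mV.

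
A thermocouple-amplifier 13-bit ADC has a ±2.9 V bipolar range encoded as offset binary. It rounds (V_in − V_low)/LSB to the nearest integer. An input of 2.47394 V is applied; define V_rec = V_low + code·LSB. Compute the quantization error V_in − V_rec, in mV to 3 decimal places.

LSB = 5.8/2^13 = 0.708 mV.
(V_in − V_low)/LSB = (2.47394 − (−2.9))/0.000708008 = 7590.2270 → code 7590 (round).
V_rec = (−2.9) + 7590·0.000708008 = 2.4737793 V.
Difference: 0.000160703 V → 0.161 mV.

0.161 mV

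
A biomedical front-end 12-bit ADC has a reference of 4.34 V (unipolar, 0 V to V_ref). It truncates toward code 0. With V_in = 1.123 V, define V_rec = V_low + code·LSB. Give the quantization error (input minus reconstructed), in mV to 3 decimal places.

0.915 mV

One LSB is 4.34 V / 4096 = 1.060 mV.
(V_in − V_low)/LSB = (1.123 − 0)/0.00105957 = 1059.8636 → code 1059 (floor).
Reconstructed: 1.122085 V.
Error = 1.123 − 1.122085 = 0.000915039 V = 0.915 mV.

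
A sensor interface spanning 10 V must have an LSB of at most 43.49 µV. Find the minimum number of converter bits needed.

Number of steps required ≥ 10 V / 43.49 µV = 229937.92.
Need 2^N ≥ 229937.92; 2^17 = 131072, 2^18 = 262144.
Minimum N = 18.

18 bits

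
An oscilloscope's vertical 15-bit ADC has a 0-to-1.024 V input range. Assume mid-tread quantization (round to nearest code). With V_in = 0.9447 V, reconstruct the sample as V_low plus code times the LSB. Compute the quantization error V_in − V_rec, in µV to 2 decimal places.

LSB = 1.024/2^15 = 31.25 µV.
(V_in − V_low)/LSB = (0.9447 − 0)/3.125e-05 = 30230.4000 → code 30230 (round).
V_rec = 0 + 30230·3.125e-05 = 0.9446875 V.
V_in − V_rec = 1.25e-05 V = 12.50 µV.

12.50 µV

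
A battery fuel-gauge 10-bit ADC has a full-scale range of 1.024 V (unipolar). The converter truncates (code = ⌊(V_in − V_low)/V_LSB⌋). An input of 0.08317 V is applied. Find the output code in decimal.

code 83

With 1024 levels over 1.024 V, one step is 1.000 mV.
Input sits at 83.170 steps above V_low.
Floor → code 83.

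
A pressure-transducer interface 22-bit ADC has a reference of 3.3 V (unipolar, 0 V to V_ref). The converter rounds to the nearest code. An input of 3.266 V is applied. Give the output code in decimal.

code 4151090

LSB = 3.3 V / 4194304 = 0.79 µV.
(3.266 − 0) / 7.86781e-07 = 4151089.959 LSBs.
round(4151089.959) = 4151090.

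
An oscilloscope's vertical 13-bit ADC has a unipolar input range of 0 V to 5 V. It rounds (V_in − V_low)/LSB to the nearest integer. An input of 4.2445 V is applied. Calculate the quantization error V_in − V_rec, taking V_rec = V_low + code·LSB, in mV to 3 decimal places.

LSB = 5/2^13 = 0.610 mV.
Scaled input = 6954.1888 LSBs, so code = 6954.
V_rec = 0 + 6954·0.000610352 = 4.2443848 V.
V_in − V_rec = 0.000115234 V = 0.115 mV.

0.115 mV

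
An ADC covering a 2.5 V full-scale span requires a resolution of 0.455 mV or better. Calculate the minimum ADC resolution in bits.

13 bits

Number of steps required ≥ 2.5 V / 0.455 mV = 5494.51.
Need 2^N ≥ 5494.51; 2^12 = 4096, 2^13 = 8192.
Minimum N = 13.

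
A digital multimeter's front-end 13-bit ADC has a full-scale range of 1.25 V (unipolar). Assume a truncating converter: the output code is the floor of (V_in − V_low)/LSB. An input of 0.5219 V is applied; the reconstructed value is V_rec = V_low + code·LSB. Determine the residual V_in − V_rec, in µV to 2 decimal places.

One LSB is 1.25 V / 8192 = 152.59 µV.
(V_in − V_low)/LSB = (0.5219 − 0)/0.000152588 = 3420.3238 → code 3420 (floor).
Code 3420 maps back to 0 + 3420×0.000152588 V = 0.52185059 V.
V_in − V_rec = 4.94141e-05 V = 49.41 µV.

49.41 µV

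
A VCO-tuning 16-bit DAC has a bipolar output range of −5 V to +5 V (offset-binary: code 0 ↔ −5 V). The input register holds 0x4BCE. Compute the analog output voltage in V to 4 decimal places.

-2.0389 V

LSB = 10 V / 2^16 = 152.59 µV.
Code 0x4BCE = 19406 decimal.
V_out = (−5) + 19406 × 0.000152588 V = -2.03888 V.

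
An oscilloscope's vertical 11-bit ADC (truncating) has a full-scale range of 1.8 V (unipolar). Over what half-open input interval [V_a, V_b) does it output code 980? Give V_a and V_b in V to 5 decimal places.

LSB = 1.8/2^11 = 0.879 mV.
V_a = V_low + 980·LSB = 0.861328 V; V_b = V_low + 981·LSB = 0.862207 V.

[0.86133 V, 0.86221 V)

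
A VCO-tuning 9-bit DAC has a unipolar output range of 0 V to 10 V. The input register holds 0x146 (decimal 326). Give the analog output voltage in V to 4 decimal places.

LSB = 10 V / 2^9 = 19.531 mV.
Code 0x146 = 326 decimal.
V_out = 0 + 326 × 0.0195312 V = 6.36719 V.

6.3672 V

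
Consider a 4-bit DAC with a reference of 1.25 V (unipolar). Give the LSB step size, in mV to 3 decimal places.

Full-scale span = 1.25 V.
LSB = 1.25 / 2^4 = 1.25 / 16 = 0.078125 V = 78.125 mV.

78.125 mV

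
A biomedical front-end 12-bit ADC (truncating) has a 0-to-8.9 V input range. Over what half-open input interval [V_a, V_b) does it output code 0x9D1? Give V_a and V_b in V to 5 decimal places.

[5.46038 V, 5.46255 V)

LSB = 8.9/2^12 = 2.173 mV.
Code 0x9D1 = 2513 decimal.
V_a = V_low + 2513·LSB = 5.46038 V; V_b = V_low + 2514·LSB = 5.46255 V.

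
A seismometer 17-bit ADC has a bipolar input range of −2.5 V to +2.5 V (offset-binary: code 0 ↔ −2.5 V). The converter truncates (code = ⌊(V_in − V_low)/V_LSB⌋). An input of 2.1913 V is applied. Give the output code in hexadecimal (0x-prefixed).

code 0x1E063 (decimal 122979)

Full-scale span = 5 V; LSB = 5/2^17 = 38.15 µV.
(2.1913 − (−2.5)) / 3.8147e-05 = 122979.615 LSBs.
So the output code is 122979.
In hexadecimal (0x-prefixed): 0x1E063.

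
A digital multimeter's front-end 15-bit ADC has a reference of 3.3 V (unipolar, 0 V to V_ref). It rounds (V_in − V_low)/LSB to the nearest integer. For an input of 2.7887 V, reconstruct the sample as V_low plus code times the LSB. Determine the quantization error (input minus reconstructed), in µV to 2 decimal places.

-5.44 µV

LSB = 3.3/2^15 = 100.71 µV.
(2.7887 − 0)/0.000100708 = 27690.9459; round gives code 27691.
Code 27691 maps back to 0 + 27691×0.000100708 V = 2.7887054 V.
V_in − V_rec = -5.44434e-06 V = -5.44 µV.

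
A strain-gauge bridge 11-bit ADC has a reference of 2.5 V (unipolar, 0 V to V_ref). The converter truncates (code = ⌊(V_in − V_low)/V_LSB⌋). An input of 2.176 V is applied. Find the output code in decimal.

code 1782

With 2048 levels over 2.5 V, one step is 1.221 mV.
Input sits at 1782.579 steps above V_low.
⌊·⌋(1782.579) = 1782.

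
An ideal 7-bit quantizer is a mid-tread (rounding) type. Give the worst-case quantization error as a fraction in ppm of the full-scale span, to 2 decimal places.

Rounding → worst-case error = ½ LSB = V_FS/2^8, so 1e+06/256 = 3906.25 ppm of full scale.

3906.25 ppm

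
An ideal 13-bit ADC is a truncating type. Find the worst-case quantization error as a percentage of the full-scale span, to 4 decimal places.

0.0122 %

Truncating → worst-case error = 1 LSB = V_FS/2^13, so 100/8192 = 0.012207 % of full scale.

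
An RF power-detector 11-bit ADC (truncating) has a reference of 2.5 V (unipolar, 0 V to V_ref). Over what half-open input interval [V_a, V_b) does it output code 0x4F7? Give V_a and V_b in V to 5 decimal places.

[1.55151 V, 1.55273 V)

LSB = 2.5/2^11 = 1.221 mV.
Code 0x4F7 = 1271 decimal.
V_a = V_low + 1271·LSB = 1.55151 V; V_b = V_low + 1272·LSB = 1.55273 V.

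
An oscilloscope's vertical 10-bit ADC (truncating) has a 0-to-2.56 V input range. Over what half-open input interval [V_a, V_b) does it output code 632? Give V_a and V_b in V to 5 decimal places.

LSB = 2.56/2^10 = 2.500 mV.
V_a = V_low + 632·LSB = 1.58 V; V_b = V_low + 633·LSB = 1.5825 V.

[1.58000 V, 1.58250 V)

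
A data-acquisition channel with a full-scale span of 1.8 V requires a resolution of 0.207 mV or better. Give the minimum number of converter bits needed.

14 bits

Number of steps required ≥ 1.8 V / 0.207 mV = 8695.65.
Need 2^N ≥ 8695.65; 2^13 = 8192, 2^14 = 16384.
Minimum N = 14.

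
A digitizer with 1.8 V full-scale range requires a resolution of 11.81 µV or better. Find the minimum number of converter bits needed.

Number of steps required ≥ 1.8 V / 11.81 µV = 152413.21.
Need 2^N ≥ 152413.21; 2^17 = 131072, 2^18 = 262144.
Minimum N = 18.

18 bits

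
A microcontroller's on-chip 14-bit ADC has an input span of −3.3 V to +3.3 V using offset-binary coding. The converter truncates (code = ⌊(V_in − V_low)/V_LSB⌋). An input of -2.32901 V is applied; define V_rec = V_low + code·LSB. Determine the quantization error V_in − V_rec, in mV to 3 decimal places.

0.165 mV

Step size: 6.6 V ÷ 2^14 = 402.83 µV.
(-2.32901 − (−3.3))/0.000402832 = 2410.4091; ⌊·⌋ gives code 2410.
Code 2410 maps back to (−3.3) + 2410×0.000402832 V = -2.3291748 V.
Difference: 0.000164805 V → 0.165 mV.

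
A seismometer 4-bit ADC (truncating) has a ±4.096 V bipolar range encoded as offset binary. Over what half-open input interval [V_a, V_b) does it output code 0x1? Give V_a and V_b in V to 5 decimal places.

[-3.58400 V, -3.07200 V)

LSB = 8.192/2^4 = 0.5120 V.
Code 0x1 = 1 decimal.
V_a = V_low + 1·LSB = -3.584 V; V_b = V_low + 2·LSB = -3.072 V.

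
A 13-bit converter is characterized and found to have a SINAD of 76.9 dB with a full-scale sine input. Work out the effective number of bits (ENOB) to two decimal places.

ENOB = (SINAD − 1.76) / 6.02 = (76.9 − 1.76)/6.02 = 12.482.

12.48 bits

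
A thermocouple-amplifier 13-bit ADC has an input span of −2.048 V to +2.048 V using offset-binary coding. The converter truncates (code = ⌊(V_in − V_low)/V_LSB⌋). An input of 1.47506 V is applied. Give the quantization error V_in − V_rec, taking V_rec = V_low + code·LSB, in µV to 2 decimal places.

LSB = 4.096/2^13 = 0.500 mV.
(V_in − V_low)/LSB = (1.47506 − (−2.048))/0.0005 = 7046.1200 → code 7046 (floor).
Reconstructed: 1.475 V.
Error = 1.47506 − 1.475 = 6e-05 V = 60.00 µV.

60.00 µV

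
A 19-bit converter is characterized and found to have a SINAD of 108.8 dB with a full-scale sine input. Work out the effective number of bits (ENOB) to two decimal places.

ENOB = (SINAD − 1.76) / 6.02 = (108.8 − 1.76)/6.02 = 17.781.

17.78 bits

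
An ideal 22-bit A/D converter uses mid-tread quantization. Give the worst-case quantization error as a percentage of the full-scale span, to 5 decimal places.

0.00001 %

Rounding → worst-case error = ½ LSB = V_FS/2^23, so 100/8388608 = 1.19209e-05 % of full scale.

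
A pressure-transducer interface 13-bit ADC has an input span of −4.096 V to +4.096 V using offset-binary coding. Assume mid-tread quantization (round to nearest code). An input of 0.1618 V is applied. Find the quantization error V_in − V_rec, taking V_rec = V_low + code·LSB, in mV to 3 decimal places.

-0.200 mV

LSB = 8.192/2^13 = 1.000 mV.
Scaled input = 4257.8000 LSBs, so code = 4258.
Code 4258 maps back to (−4.096) + 4258×0.001 V = 0.162 V.
Difference: -0.0002 V → -0.200 mV.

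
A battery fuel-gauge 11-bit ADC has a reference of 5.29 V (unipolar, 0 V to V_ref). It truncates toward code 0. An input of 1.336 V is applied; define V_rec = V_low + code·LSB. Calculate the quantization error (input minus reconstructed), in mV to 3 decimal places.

LSB = 5.29/2^11 = 2.583 mV.
(1.336 − 0)/0.00258301 = 517.2265; ⌊·⌋ gives code 517.
V_rec = 0 + 517·0.00258301 = 1.335415 V.
Difference: 0.000584961 V → 0.585 mV.

0.585 mV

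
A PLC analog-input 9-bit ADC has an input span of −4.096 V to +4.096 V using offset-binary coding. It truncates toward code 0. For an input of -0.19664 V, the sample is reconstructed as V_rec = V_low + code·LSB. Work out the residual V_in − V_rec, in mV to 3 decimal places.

LSB = 8.192/2^9 = 16.000 mV.
Scaled input = 243.7100 LSBs, so code = 243.
Code 243 maps back to (−4.096) + 243×0.016 V = -0.208 V.
Difference: 0.01136 V → 11.360 mV.

11.360 mV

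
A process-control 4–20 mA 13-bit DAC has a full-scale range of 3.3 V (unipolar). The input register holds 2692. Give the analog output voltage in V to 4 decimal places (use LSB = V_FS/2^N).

1.0844 V

LSB = 3.3 V / 2^13 = 402.83 µV.
V_out = 0 + 2692 × 0.000402832 V = 1.08442 V.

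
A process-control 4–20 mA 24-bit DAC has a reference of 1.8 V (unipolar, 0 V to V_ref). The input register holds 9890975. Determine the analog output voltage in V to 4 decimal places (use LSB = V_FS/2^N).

1.0612 V

LSB = 1.8 V / 2^24 = 0.11 µV.
V_out = 0 + 9890975 × 1.07288e-07 V = 1.06119 V.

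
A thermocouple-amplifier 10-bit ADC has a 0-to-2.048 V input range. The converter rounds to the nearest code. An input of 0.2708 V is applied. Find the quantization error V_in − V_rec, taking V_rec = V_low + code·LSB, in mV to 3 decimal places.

0.800 mV

LSB = 2.048/2^10 = 2.000 mV.
Scaled input = 135.4000 LSBs, so code = 135.
Code 135 maps back to 0 + 135×0.002 V = 0.27 V.
Difference: 0.0008 V → 0.800 mV.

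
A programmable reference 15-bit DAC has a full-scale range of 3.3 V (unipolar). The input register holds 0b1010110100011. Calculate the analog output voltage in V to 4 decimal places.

0.5578 V

LSB = 3.3 V / 2^15 = 100.71 µV.
Code 0b1010110100011 = 5539 decimal.
V_out = 0 + 5539 × 0.000100708 V = 0.557822 V.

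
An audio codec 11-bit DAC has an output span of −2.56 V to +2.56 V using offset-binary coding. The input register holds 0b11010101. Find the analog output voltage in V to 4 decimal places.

LSB = 5.12 V / 2^11 = 2.500 mV.
Code 0b11010101 = 213 decimal.
V_out = (−2.56) + 213 × 0.0025 V = -2.0275 V.

-2.0275 V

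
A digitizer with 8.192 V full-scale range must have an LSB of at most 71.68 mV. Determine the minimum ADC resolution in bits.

Number of steps required ≥ 8.192 V / 71.68 mV = 114.29.
Need 2^N ≥ 114.29; 2^6 = 64, 2^7 = 128.
Minimum N = 7.

7 bits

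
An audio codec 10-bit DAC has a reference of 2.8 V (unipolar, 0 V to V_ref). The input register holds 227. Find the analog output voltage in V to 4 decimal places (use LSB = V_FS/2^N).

LSB = 2.8 V / 2^10 = 2.734 mV.
V_out = 0 + 227 × 0.00273437 V = 0.620703 V.

0.6207 V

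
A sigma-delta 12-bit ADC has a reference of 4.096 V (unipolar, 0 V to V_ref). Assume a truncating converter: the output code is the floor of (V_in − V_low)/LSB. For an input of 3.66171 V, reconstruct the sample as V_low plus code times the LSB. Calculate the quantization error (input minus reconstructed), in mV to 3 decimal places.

0.710 mV

One LSB is 4.096 V / 4096 = 1.000 mV.
(V_in − V_low)/LSB = (3.66171 − 0)/0.001 = 3661.7100 → code 3661 (floor).
Reconstructed: 3.661 V.
V_in − V_rec = 0.00071 V = 0.710 mV.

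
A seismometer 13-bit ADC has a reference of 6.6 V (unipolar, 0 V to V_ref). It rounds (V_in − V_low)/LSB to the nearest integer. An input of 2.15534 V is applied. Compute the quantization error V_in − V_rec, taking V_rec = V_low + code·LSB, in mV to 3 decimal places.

0.189 mV

LSB = 6.6/2^13 = 0.806 mV.
(V_in − V_low)/LSB = (2.15534 − 0)/0.000805664 = 2675.2341 → code 2675 (round).
V_rec = 0 + 2675·0.000805664 = 2.1551514 V.
Error = 2.15534 − 2.1551514 = 0.000188633 V = 0.189 mV.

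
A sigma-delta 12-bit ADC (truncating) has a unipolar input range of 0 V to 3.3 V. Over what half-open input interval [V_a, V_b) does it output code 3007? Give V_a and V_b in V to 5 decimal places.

LSB = 3.3/2^12 = 0.806 mV.
V_a = V_low + 3007·LSB = 2.42263 V; V_b = V_low + 3008·LSB = 2.42344 V.

[2.42263 V, 2.42344 V)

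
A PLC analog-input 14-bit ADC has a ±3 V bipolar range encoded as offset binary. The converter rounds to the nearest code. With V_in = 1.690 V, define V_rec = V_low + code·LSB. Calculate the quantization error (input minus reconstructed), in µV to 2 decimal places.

Step size: 6 V ÷ 2^14 = 366.21 µV.
Scaled input = 12806.8267 LSBs, so code = 12807.
V_rec = (−3) + 12807·0.000366211 = 1.6900635 V.
Error = 1.690 − 1.6900635 = -6.34766e-05 V = -63.48 µV.

-63.48 µV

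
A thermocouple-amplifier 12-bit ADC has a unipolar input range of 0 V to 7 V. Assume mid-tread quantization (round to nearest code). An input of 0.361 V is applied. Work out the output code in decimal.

code 211

LSB = 7 V / 4096 = 1.709 mV.
(V_in − V_low)/LSB = (0.361 − 0) / 0.00170898 = 211.237.
So the output code is 211.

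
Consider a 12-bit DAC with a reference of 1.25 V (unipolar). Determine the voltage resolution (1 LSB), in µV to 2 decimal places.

305.18 µV

Full-scale span = 1.25 V.
LSB = 1.25 / 2^12 = 1.25 / 4096 = 0.000305176 V = 305.18 µV.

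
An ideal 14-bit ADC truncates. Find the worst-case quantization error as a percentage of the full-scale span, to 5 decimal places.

Truncating → worst-case error = 1 LSB = V_FS/2^14, so 100/16384 = 0.00610352 % of full scale.

0.00610 %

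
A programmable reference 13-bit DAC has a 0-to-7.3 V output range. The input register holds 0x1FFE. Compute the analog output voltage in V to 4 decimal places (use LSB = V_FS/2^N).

7.2982 V

LSB = 7.3 V / 2^13 = 0.891 mV.
Code 0x1FFE = 8190 decimal.
V_out = 0 + 8190 × 0.000891113 V = 7.29822 V.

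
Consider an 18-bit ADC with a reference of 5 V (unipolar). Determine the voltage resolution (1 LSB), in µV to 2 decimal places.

19.07 µV

Full-scale span = 5 V.
LSB = 5 / 2^18 = 5 / 262144 = 1.90735e-05 V = 19.07 µV.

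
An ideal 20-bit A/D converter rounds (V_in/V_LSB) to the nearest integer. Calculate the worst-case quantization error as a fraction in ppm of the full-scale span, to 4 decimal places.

0.4768 ppm

Rounding → worst-case error = ½ LSB = V_FS/2^21, so 1e+06/2097152 = 0.476837 ppm of full scale.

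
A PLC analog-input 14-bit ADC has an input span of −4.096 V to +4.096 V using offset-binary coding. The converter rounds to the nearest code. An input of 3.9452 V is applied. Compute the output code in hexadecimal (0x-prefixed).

LSB = 8.192 V / 16384 = 0.500 mV.
Input sits at 16082.400 steps above V_low.
So the output code is 16082.
In hexadecimal (0x-prefixed): 0x3ED2.

code 0x3ED2 (decimal 16082)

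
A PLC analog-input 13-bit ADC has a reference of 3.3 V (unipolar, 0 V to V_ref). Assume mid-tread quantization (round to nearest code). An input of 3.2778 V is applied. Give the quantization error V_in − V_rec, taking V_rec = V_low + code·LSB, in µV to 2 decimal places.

-44.24 µV

Step size: 3.3 V ÷ 2^13 = 402.83 µV.
Scaled input = 8136.8902 LSBs, so code = 8137.
Reconstructed: 3.2778442 V.
Difference: -4.42383e-05 V → -44.24 µV.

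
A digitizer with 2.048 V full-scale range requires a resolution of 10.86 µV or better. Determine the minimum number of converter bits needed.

18 bits

Number of steps required ≥ 2.048 V / 10.86 µV = 188581.95.
Need 2^N ≥ 188581.95; 2^17 = 131072, 2^18 = 262144.
Minimum N = 18.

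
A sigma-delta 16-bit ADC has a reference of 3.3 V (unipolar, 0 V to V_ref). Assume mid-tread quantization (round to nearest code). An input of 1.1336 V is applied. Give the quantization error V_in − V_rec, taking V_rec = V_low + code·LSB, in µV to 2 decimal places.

-19.69 µV

One LSB is 3.3 V / 65536 = 50.35 µV.
Scaled input = 22512.6090 LSBs, so code = 22513.
V_rec = 0 + 22513·5.0354e-05 = 1.1336197 V.
V_in − V_rec = -1.96899e-05 V = -19.69 µV.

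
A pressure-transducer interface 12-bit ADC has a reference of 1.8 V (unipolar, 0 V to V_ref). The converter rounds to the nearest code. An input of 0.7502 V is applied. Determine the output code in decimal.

LSB = 1.8 V / 4096 = 439.45 µV.
(V_in − V_low)/LSB = (0.7502 − 0) / 0.000439453 = 1707.122.
So the output code is 1707.

code 1707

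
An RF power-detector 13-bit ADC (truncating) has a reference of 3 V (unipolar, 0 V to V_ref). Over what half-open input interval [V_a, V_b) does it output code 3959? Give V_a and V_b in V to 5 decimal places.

[1.44983 V, 1.45020 V)

LSB = 3/2^13 = 366.21 µV.
V_a = V_low + 3959·LSB = 1.44983 V; V_b = V_low + 3960·LSB = 1.4502 V.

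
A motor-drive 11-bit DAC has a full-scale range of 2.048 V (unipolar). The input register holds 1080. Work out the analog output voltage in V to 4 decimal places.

LSB = 2.048 V / 2^11 = 1.000 mV.
V_out = 0 + 1080 × 0.001 V = 1.08 V.

1.0800 V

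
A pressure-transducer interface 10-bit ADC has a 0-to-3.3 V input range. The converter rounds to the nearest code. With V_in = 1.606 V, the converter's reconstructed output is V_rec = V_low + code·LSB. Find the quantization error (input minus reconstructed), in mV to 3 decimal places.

One LSB is 3.3 V / 1024 = 3.223 mV.
(V_in − V_low)/LSB = (1.606 − 0)/0.00322266 = 498.3467 → code 498 (round).
Reconstructed: 1.6048828 V.
V_in − V_rec = 0.00111719 V = 1.117 mV.

1.117 mV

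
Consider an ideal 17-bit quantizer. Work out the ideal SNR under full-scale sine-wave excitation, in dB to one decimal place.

SNR ≈ 6.02·N + 1.76 dB = 6.02·17 + 1.76 = 104.10 dB.

104.1 dB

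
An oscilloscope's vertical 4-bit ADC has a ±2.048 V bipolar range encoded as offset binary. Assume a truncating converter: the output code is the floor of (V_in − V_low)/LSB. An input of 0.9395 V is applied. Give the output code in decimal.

code 11

LSB = 4.096 V / 16 = 256.000 mV.
Input sits at 11.670 steps above V_low.
So the output code is 11.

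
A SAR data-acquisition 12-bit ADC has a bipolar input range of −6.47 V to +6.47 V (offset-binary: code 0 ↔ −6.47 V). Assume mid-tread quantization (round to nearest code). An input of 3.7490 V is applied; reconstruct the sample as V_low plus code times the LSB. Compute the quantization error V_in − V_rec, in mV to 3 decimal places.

-0.946 mV

LSB = 12.94/2^12 = 3.159 mV.
(3.7490 − (−6.47))/0.00315918 = 3234.7005; round gives code 3235.
Code 3235 maps back to (−6.47) + 3235×0.00315918 V = 3.7499463 V.
V_in − V_rec = -0.000946289 V = -0.946 mV.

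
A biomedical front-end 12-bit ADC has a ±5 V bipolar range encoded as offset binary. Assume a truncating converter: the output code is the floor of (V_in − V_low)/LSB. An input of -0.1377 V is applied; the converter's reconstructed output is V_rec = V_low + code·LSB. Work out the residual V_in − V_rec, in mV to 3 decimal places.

1.460 mV

Step size: 10 V ÷ 2^12 = 2.441 mV.
(V_in − V_low)/LSB = (-0.1377 − (−5))/0.00244141 = 1991.5981 → code 1991 (floor).
Reconstructed: -0.13916016 V.
Error = -0.1377 − (−0.13916016) = 0.00146016 V = 1.460 mV.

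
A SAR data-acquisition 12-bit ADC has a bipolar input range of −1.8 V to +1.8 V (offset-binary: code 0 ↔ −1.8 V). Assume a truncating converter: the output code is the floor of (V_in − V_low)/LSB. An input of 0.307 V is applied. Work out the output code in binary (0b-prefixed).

Full-scale span = 3.6 V; LSB = 3.6/2^12 = 0.879 mV.
(V_in − V_low)/LSB = (0.307 − (−1.8)) / 0.000878906 = 2397.298.
So the output code is 2397.
In binary (0b-prefixed): 0b100101011101.

code 0b100101011101 (decimal 2397)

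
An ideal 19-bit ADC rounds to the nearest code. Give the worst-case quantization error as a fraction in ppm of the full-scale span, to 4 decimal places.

0.9537 ppm

Rounding → worst-case error = ½ LSB = V_FS/2^20, so 1e+06/1048576 = 0.953674 ppm of full scale.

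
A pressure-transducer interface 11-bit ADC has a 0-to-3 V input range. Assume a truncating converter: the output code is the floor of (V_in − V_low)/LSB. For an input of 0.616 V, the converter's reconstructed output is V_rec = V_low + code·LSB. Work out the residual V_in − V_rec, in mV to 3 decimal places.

0.766 mV

LSB = 3/2^11 = 1.465 mV.
(V_in − V_low)/LSB = (0.616 − 0)/0.00146484 = 420.5227 → code 420 (floor).
V_rec = 0 + 420·0.00146484 = 0.61523438 V.
Difference: 0.000765625 V → 0.766 mV.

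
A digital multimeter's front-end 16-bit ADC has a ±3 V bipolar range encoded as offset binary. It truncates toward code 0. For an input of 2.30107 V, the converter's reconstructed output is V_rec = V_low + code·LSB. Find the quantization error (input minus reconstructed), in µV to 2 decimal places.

75.13 µV

One LSB is 6 V / 65536 = 91.55 µV.
(V_in − V_low)/LSB = (2.30107 − (−3))/9.15527e-05 = 57901.8206 → code 57901 (floor).
Code 57901 maps back to (−3) + 57901×9.15527e-05 V = 2.3009949 V.
Difference: 7.5127e-05 V → 75.13 µV.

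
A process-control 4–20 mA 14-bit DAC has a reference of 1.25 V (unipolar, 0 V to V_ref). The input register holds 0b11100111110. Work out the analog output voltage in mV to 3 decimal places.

141.449 mV

LSB = 1.25 V / 2^14 = 76.29 µV.
Code 0b11100111110 = 1854 decimal.
V_out = 0 + 1854 × 7.62939e-05 V = 0.141449 V.
= 141.449 mV.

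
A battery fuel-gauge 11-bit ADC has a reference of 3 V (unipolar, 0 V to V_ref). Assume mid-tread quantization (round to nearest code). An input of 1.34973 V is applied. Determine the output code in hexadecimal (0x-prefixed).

code 0x399 (decimal 921)

Full-scale span = 3 V; LSB = 3/2^11 = 1.465 mV.
Input sits at 921.416 steps above V_low.
So the output code is 921.
In hexadecimal (0x-prefixed): 0x399.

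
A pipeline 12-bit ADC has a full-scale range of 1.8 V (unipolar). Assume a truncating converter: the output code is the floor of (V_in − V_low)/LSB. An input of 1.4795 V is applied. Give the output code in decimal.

With 4096 levels over 1.8 V, one step is 439.45 µV.
Input sits at 3366.684 steps above V_low.
⌊·⌋(3366.684) = 3366.

code 3366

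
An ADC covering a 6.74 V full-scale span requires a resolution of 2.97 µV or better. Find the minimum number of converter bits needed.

Number of steps required ≥ 6.74 V / 2.97 µV = 2269360.27.
Need 2^N ≥ 2269360.27; 2^21 = 2097152, 2^22 = 4194304.
Minimum N = 22.

22 bits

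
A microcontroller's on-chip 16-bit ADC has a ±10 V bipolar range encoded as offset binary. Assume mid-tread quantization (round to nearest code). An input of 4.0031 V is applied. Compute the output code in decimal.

With 65536 levels over 20 V, one step is 305.18 µV.
(V_in − V_low)/LSB = (4.0031 − (−10)) / 0.000305176 = 45885.358.
Round → code 45885.

code 45885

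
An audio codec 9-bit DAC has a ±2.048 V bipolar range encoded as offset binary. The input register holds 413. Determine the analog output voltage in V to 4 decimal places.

LSB = 4.096 V / 2^9 = 8.000 mV.
V_out = (−2.048) + 413 × 0.008 V = 1.256 V.

1.2560 V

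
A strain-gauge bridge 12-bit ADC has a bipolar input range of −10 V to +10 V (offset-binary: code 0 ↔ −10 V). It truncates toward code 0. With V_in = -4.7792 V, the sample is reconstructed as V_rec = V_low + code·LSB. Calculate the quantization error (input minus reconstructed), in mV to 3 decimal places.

1.073 mV

Step size: 20 V ÷ 2^12 = 4.883 mV.
Scaled input = 1069.2198 LSBs, so code = 1069.
Reconstructed: -4.7802734 V.
V_in − V_rec = 0.00107344 V = 1.073 mV.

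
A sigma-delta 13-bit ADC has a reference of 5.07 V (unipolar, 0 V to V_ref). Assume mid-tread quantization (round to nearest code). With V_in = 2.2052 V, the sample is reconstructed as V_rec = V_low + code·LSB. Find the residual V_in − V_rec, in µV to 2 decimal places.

71.83 µV

LSB = 5.07/2^13 = 0.619 mV.
Scaled input = 3563.1161 LSBs, so code = 3563.
V_rec = 0 + 3563·0.000618896 = 2.2051282 V.
Difference: 7.18262e-05 V → 71.83 µV.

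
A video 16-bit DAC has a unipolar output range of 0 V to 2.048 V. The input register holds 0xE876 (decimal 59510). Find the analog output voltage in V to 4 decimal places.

1.8597 V

LSB = 2.048 V / 2^16 = 31.25 µV.
Code 0xE876 = 59510 decimal.
V_out = 0 + 59510 × 3.125e-05 V = 1.85969 V.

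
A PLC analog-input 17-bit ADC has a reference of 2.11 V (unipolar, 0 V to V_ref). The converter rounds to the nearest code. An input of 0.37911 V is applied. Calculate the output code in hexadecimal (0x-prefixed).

With 131072 levels over 2.11 V, one step is 16.10 µV.
(V_in − V_low)/LSB = (0.37911 − 0) / 1.6098e-05 = 23550.098.
Round → code 23550.
In hexadecimal (0x-prefixed): 0x5BFE.

code 0x5BFE (decimal 23550)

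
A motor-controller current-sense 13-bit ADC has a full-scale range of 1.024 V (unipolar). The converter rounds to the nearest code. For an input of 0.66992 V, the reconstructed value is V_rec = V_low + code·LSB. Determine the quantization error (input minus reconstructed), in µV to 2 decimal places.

45.00 µV

Step size: 1.024 V ÷ 2^13 = 125.00 µV.
(0.66992 − 0)/0.000125 = 5359.3600; round gives code 5359.
Code 5359 maps back to 0 + 5359×0.000125 V = 0.669875 V.
V_in − V_rec = 4.5e-05 V = 45.00 µV.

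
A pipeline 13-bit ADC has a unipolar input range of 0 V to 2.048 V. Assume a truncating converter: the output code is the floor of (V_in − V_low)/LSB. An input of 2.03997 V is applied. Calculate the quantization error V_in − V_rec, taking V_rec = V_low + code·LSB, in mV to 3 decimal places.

Step size: 2.048 V ÷ 2^13 = 250.00 µV.
Scaled input = 8159.8800 LSBs, so code = 8159.
Code 8159 maps back to 0 + 8159×0.00025 V = 2.03975 V.
Difference: 0.00022 V → 0.220 mV.

0.220 mV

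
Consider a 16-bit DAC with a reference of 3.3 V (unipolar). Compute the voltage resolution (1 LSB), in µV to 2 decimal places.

50.35 µV

Full-scale span = 3.3 V.
LSB = 3.3 / 2^16 = 3.3 / 65536 = 5.0354e-05 V = 50.35 µV.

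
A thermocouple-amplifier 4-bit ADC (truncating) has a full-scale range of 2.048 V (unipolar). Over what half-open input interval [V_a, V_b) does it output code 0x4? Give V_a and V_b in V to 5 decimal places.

[0.51200 V, 0.64000 V)

LSB = 2.048/2^4 = 128.000 mV.
Code 0x4 = 4 decimal.
V_a = V_low + 4·LSB = 0.512 V; V_b = V_low + 5·LSB = 0.64 V.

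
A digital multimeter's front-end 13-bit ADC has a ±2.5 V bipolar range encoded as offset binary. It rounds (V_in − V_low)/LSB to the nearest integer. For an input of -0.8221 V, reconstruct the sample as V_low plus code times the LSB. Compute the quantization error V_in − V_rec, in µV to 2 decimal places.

43.55 µV

Step size: 5 V ÷ 2^13 = 0.610 mV.
(V_in − V_low)/LSB = (-0.8221 − (−2.5))/0.000610352 = 2749.0714 → code 2749 (round).
V_rec = (−2.5) + 2749·0.000610352 = -0.82214355 V.
Difference: 4.35547e-05 V → 43.55 µV.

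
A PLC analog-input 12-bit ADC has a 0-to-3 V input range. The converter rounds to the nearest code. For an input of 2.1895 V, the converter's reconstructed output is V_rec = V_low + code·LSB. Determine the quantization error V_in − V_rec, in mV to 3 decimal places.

0.291 mV

One LSB is 3 V / 4096 = 0.732 mV.
(V_in − V_low)/LSB = (2.1895 − 0)/0.000732422 = 2989.3973 → code 2989 (round).
Reconstructed: 2.189209 V.
Error = 2.1895 − 2.189209 = 0.000291016 V = 0.291 mV.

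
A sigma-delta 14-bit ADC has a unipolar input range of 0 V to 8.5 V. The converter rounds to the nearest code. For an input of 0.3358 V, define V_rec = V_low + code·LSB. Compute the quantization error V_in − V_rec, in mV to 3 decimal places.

One LSB is 8.5 V / 16384 = 0.519 mV.
Scaled input = 647.2644 LSBs, so code = 647.
V_rec = 0 + 647·0.000518799 = 0.33566284 V.
V_in − V_rec = 0.000137158 V = 0.137 mV.

0.137 mV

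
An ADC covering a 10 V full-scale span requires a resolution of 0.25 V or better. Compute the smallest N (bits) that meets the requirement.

6 bits

Number of steps required ≥ 10 V / 0.25 V = 40.00.
Need 2^N ≥ 40.00; 2^5 = 32, 2^6 = 64.
Minimum N = 6.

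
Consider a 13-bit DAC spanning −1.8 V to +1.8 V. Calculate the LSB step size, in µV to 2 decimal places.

Full-scale span = 3.6 V.
LSB = 3.6 / 2^13 = 3.6 / 8192 = 0.000439453 V = 439.45 µV.

439.45 µV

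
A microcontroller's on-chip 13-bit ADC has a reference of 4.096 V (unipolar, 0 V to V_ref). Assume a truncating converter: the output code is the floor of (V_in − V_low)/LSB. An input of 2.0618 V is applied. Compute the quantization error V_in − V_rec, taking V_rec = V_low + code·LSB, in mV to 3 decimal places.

LSB = 4.096/2^13 = 0.500 mV.
Scaled input = 4123.6000 LSBs, so code = 4123.
V_rec = 0 + 4123·0.0005 = 2.0615 V.
V_in − V_rec = 0.0003 V = 0.300 mV.

0.300 mV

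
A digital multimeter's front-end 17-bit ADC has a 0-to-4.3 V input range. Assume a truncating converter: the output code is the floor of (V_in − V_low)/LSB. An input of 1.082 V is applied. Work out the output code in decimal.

Full-scale span = 4.3 V; LSB = 4.3/2^17 = 32.81 µV.
(1.082 − 0) / 3.28064e-05 = 32981.373 LSBs.
⌊·⌋(32981.373) = 32981.

code 32981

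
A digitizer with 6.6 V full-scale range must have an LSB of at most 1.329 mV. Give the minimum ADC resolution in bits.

13 bits

Number of steps required ≥ 6.6 V / 1.329 mV = 4966.14.
Need 2^N ≥ 4966.14; 2^12 = 4096, 2^13 = 8192.
Minimum N = 13.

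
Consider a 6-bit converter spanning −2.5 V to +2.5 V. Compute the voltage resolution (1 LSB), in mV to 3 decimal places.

78.125 mV

Full-scale span = 5 V.
LSB = 5 / 2^6 = 5 / 64 = 0.078125 V = 78.125 mV.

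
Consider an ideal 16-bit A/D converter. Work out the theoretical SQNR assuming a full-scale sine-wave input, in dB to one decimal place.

SNR ≈ 6.02·N + 1.76 dB = 6.02·16 + 1.76 = 98.08 dB.

98.1 dB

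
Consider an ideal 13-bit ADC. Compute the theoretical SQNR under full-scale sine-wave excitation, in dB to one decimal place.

80.0 dB

SNR ≈ 6.02·N + 1.76 dB = 6.02·13 + 1.76 = 80.02 dB.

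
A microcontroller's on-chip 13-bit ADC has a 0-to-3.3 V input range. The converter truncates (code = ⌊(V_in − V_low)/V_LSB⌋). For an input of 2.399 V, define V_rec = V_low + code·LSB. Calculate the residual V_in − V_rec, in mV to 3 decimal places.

0.135 mV

One LSB is 3.3 V / 8192 = 402.83 µV.
Scaled input = 5955.3358 LSBs, so code = 5955.
Code 5955 maps back to 0 + 5955×0.000402832 V = 2.3988647 V.
Error = 2.399 − 2.3988647 = 0.000135254 V = 0.135 mV.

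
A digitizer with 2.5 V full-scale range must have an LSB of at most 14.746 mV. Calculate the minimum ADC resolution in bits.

8 bits

Number of steps required ≥ 2.5 V / 14.746 mV = 169.54.
Need 2^N ≥ 169.54; 2^7 = 128, 2^8 = 256.
Minimum N = 8.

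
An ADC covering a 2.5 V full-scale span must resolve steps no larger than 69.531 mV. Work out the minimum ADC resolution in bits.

Number of steps required ≥ 2.5 V / 69.531 mV = 35.96.
Need 2^N ≥ 35.96; 2^5 = 32, 2^6 = 64.
Minimum N = 6.

6 bits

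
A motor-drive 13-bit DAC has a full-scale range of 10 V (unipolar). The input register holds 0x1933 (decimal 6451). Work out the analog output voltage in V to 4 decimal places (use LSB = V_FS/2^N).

LSB = 10 V / 2^13 = 1.221 mV.
Code 0x1933 = 6451 decimal.
V_out = 0 + 6451 × 0.0012207 V = 7.87476 V.

7.8748 V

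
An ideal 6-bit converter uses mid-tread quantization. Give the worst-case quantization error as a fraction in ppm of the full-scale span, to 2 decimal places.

Rounding → worst-case error = ½ LSB = V_FS/2^7, so 1e+06/128 = 7812.5 ppm of full scale.

7812.50 ppm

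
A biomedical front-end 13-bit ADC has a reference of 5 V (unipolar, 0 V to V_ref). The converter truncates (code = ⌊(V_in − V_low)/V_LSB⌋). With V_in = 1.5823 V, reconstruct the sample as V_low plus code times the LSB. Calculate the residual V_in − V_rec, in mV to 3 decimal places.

One LSB is 5 V / 8192 = 0.610 mV.
(1.5823 − 0)/0.000610352 = 2592.4403; ⌊·⌋ gives code 2592.
V_rec = 0 + 2592·0.000610352 = 1.5820312 V.
V_in − V_rec = 0.00026875 V = 0.269 mV.

0.269 mV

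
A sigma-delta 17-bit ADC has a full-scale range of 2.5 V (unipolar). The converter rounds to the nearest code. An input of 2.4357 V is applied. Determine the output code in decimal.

code 127701

With 131072 levels over 2.5 V, one step is 19.07 µV.
(2.4357 − 0) / 1.90735e-05 = 127700.828 LSBs.
So the output code is 127701.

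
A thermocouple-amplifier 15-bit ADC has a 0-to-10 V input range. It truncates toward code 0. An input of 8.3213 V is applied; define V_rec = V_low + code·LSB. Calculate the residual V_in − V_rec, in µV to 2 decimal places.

71.97 µV

Step size: 10 V ÷ 2^15 = 305.18 µV.
(V_in − V_low)/LSB = (8.3213 − 0)/0.000305176 = 27267.2358 → code 27267 (floor).
V_rec = 0 + 27267·0.000305176 = 8.321228 V.
Error = 8.3213 − 8.321228 = 7.19727e-05 V = 71.97 µV.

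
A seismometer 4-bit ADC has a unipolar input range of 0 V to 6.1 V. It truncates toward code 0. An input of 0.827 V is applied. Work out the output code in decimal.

With 16 levels over 6.1 V, one step is 381.250 mV.
(V_in − V_low)/LSB = (0.827 − 0) / 0.38125 = 2.169.
⌊·⌋(2.169) = 2.

code 2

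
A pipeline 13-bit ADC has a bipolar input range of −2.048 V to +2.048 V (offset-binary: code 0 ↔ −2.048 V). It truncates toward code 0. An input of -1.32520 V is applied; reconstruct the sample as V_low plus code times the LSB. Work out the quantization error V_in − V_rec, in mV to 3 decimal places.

Step size: 4.096 V ÷ 2^13 = 0.500 mV.
(V_in − V_low)/LSB = (-1.32520 − (−2.048))/0.0005 = 1445.6000 → code 1445 (floor).
Code 1445 maps back to (−2.048) + 1445×0.0005 V = -1.3255 V.
Difference: 0.0003 V → 0.300 mV.

0.300 mV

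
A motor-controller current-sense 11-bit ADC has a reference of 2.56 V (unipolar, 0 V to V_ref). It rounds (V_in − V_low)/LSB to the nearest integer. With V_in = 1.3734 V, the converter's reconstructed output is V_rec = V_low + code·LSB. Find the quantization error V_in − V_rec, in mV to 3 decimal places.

-0.350 mV

Step size: 2.56 V ÷ 2^11 = 1.250 mV.
(V_in − V_low)/LSB = (1.3734 − 0)/0.00125 = 1098.7200 → code 1099 (round).
Reconstructed: 1.37375 V.
Error = 1.3734 − 1.37375 = -0.00035 V = -0.350 mV.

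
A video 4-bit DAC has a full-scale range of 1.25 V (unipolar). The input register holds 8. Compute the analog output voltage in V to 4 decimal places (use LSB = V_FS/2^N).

0.6250 V

LSB = 1.25 V / 2^4 = 78.125 mV.
V_out = 0 + 8 × 0.078125 V = 0.625 V.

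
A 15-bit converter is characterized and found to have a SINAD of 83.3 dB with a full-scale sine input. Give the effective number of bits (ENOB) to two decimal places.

ENOB = (SINAD − 1.76) / 6.02 = (83.3 − 1.76)/6.02 = 13.545.

13.54 bits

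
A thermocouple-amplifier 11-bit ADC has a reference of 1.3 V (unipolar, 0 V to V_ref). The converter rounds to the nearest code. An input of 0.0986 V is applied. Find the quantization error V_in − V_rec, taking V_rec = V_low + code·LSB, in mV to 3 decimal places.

0.211 mV

Step size: 1.3 V ÷ 2^11 = 0.635 mV.
Scaled input = 155.3329 LSBs, so code = 155.
Code 155 maps back to 0 + 155×0.000634766 V = 0.098388672 V.
Error = 0.0986 − 0.098388672 = 0.000211328 V = 0.211 mV.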